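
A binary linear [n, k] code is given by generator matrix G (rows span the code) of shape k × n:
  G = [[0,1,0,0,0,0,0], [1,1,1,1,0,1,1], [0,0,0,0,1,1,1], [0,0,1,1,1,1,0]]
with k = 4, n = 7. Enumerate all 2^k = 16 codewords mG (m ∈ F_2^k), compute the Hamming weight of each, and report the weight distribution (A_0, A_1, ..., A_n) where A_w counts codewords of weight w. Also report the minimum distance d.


Weight distribution: A_0 = 1, A_1 = 1, A_2 = 1, A_3 = 4, A_4 = 5, A_5 = 3, A_6 = 1. Minimum distance d = 1.

Enumerate all 2^4 = 16 messages m ∈ F_2^4.
For each, compute codeword c = mG in F_2^7, then tally its weight.
  m = 0000 → c = 0000000, weight = 0.
  m = 1000 → c = 0100000, weight = 1.
  m = 0100 → c = 1111011, weight = 6.
  m = 1100 → c = 1011011, weight = 5.
  m = 0010 → c = 0000111, weight = 3.
  m = 1010 → c = 0100111, weight = 4.
  m = 0110 → c = 1111100, weight = 5.
  m = 1110 → c = 1011100, weight = 4.
  m = 0001 → c = 0011110, weight = 4.
  m = 1001 → c = 0111110, weight = 5.
  m = 0101 → c = 1100101, weight = 4.
  m = 1101 → c = 1000101, weight = 3.
  m = 0011 → c = 0011001, weight = 3.
  m = 1011 → c = 0111001, weight = 4.
  m = 0111 → c = 1100010, weight = 3.
  m = 1111 → c = 1000010, weight = 2.
Tally weights:
  weight 0: 1 codewords.
  weight 1: 1 codewords.
  weight 2: 1 codewords.
  weight 3: 4 codewords.
  weight 4: 5 codewords.
  weight 5: 3 codewords.
  weight 6: 1 codewords.
Minimum distance d = smallest w > 0 with A_w > 0 = 1.
Sanity: Σ A_w = 16 = 2^4 = 16 ✓.


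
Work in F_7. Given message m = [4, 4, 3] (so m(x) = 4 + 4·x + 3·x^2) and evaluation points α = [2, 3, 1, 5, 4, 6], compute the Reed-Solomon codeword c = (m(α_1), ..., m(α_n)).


c = [3, 1, 4, 1, 5, 3]

Message polynomial: m(x) = 4 + 4·x + 3·x^2 (mod 7).
For each evaluation point α_i, compute m(α_i) mod 7:
  α_1 = 2: Horner steps 3 → 3 → 3, so m(2) = 3.
  α_2 = 3: Horner steps 3 → 6 → 1, so m(3) = 1.
  α_3 = 1: Horner steps 3 → 0 → 4, so m(1) = 4.
  α_4 = 5: Horner steps 3 → 5 → 1, so m(5) = 1.
  α_5 = 4: Horner steps 3 → 2 → 5, so m(4) = 5.
  α_6 = 6: Horner steps 3 → 1 → 3, so m(6) = 3.
Codeword c = [3, 1, 4, 1, 5, 3] ∈ F_7^6.


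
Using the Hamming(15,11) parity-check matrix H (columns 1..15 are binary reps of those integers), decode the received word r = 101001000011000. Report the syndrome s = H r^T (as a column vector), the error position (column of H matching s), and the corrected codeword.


s = (0, 0, 1, 1)^T, error position = 3, corrected codeword c = 100001000011000

Compute s = H r^T mod 2 one row at a time:
  s_1 = 0 + 0 + 0 + 1 + 1 + 0 + 0 + 0 = 2 ≡ 0 (mod 2).
  s_2 = 0 + 0 + 1 + 0 + 1 + 0 + 0 + 0 = 2 ≡ 0 (mod 2).
  s_3 = 0 + 1 + 1 + 0 + 0 + 1 + 0 + 0 = 3 ≡ 1 (mod 2).
  s_4 = 1 + 1 + 0 + 0 + 0 + 1 + 0 + 0 = 3 ≡ 1 (mod 2).
s = (0, 0, 1, 1)^T — this equals column 3 of H (binary 0011), so error is at position 3.
Correct: flip bit 3 of r = 101001000011000 to get c = 100001000011000.


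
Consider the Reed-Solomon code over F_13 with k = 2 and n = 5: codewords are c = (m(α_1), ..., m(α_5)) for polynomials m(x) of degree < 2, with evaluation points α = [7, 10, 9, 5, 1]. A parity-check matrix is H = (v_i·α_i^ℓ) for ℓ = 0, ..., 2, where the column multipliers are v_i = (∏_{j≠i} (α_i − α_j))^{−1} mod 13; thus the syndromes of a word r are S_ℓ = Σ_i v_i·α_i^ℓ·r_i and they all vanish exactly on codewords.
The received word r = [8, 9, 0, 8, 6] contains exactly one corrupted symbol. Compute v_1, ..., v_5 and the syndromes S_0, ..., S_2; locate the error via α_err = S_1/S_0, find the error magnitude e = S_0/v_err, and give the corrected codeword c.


S = (2, 10, 11), error at position 4, error magnitude e = 5, c = [8, 9, 0, 3, 6].

Step 1: column multipliers v_i = (∏_{j≠i}(α_i − α_j))^{−1} mod 13.
  i = 1 (α = 7): (7−10)(7−9)(7−5)(7−1) = (−3)·(−2)·2·6 = 72 ≡ 7, so v_1 = 7^{−1} = 2 (mod 13).
  i = 2 (α = 10): (10−7)(10−9)(10−5)(10−1) = 3·1·5·9 = 135 ≡ 5, so v_2 = 5^{−1} = 8 (mod 13).
  i = 3 (α = 9): (9−7)(9−10)(9−5)(9−1) = 2·(−1)·4·8 = −64 ≡ 1, so v_3 = 1^{−1} = 1 (mod 13).
  i = 4 (α = 5): (5−7)(5−10)(5−9)(5−1) = (−2)·(−5)·(−4)·4 = −160 ≡ 9, so v_4 = 9^{−1} = 3 (mod 13).
  i = 5 (α = 1): (1−7)(1−10)(1−9)(1−5) = (−6)·(−9)·(−8)·(−4) = 1728 ≡ 12, so v_5 = 12^{−1} = 12 (mod 13).
  v = [2, 8, 1, 3, 12].
Step 2: syndromes of r = [8, 9, 0, 8, 6] (all sums mod 13).
  S_0 = Σ v_i r_i = 2·8 + 8·9 + 1·0 + 3·8 + 12·6 = 184 ≡ 2.
  S_1 = Σ v_i α_i r_i = 2·7·8 + 8·10·9 + 1·9·0 + 3·5·8 + 12·1·6 = 1024 ≡ 10.
  α_i^2 mod 13 = [10, 9, 3, 12, 1].
  S_2 = Σ v_i α_i^2 r_i = 2·10·8 + 8·9·9 + 1·3·0 + 3·12·8 + 12·1·6 = 1168 ≡ 11.
  S = (2, 10, 11) ≠ 0, so r is not a codeword (an error is present).
Step 3: locate the error. For a single error e at position i, S_ℓ = v_i·e·α_i^ℓ, so α_err = S_1/S_0.
  S_0^{−1} = 2^{−1} = 7 (mod 13), so α_err = 10·7 = 70 ≡ 5 = α_4. Error position i = 4.
  Consistency check: S_2/S_1 = 11·4 = 44 ≡ 5 = α_err ✓ (single-error assumption holds).
Step 4: error magnitude e = S_0/v_4 = S_0·∏_{j≠4}(α_4 − α_j) = 2·9 = 18 ≡ 5 (mod 13).
Step 5: correct position 4: c_4 = r_4 − e = 8 − 5 ≡ 3 (mod 13). Hence c = [8, 9, 0, 3, 6].
  Check: interpolating c through the α_i gives m(x) = 10 + 9·x (degree < 2) with m(α_i) = c_i for every i, so c is indeed a codeword.


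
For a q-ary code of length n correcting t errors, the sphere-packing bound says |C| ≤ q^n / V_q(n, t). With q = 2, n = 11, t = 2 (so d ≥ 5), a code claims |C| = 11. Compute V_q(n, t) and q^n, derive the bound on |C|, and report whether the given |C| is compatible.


V_q(n, t) = 67, q^n = 2048, Hamming bound = 30, |C| = 11 ≤ bound (satisfied).

Step 1: Compute V_q(n, t) = Σ_{j=0}^2 C(n, j) (q−1)^j.
  j = 0: C(11,0)·(1)^0 = 1·1 = 1.
  j = 1: C(11,1)·(1)^1 = 11·1 = 11.
  j = 2: C(11,2)·(1)^2 = 55·1 = 55.
  V_q(n, t) = 1 + 11 + 55 = 67.
Step 2: q^n = 2^11 = 2048.
Step 3: Hamming bound ⌊q^n / V_q(n,t)⌋ = ⌊2048/67⌋ = 30.
Step 4: Compare |C| = 11 to 30: satisfied.
The claimed |C| lies below the Hamming bound.


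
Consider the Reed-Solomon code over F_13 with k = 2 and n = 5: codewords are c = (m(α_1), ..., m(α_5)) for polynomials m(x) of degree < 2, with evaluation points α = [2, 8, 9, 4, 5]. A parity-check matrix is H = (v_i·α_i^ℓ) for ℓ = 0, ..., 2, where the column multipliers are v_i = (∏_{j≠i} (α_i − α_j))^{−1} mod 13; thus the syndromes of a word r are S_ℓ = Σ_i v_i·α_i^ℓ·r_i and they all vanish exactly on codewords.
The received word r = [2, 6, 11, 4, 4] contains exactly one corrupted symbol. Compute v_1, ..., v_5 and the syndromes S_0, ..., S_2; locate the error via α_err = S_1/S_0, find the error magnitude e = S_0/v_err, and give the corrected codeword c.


S = (8, 6, 11), error at position 4, error magnitude e = 5, c = [2, 6, 11, 12, 4].

Step 1: column multipliers v_i = (∏_{j≠i}(α_i − α_j))^{−1} mod 13.
  i = 1 (α = 2): (2−8)(2−9)(2−4)(2−5) = (−6)·(−7)·(−2)·(−3) = 252 ≡ 5, so v_1 = 5^{−1} = 8 (mod 13).
  i = 2 (α = 8): (8−2)(8−9)(8−4)(8−5) = 6·(−1)·4·3 = −72 ≡ 6, so v_2 = 6^{−1} = 11 (mod 13).
  i = 3 (α = 9): (9−2)(9−8)(9−4)(9−5) = 7·1·5·4 = 140 ≡ 10, so v_3 = 10^{−1} = 4 (mod 13).
  i = 4 (α = 4): (4−2)(4−8)(4−9)(4−5) = 2·(−4)·(−5)·(−1) = −40 ≡ 12, so v_4 = 12^{−1} = 12 (mod 13).
  i = 5 (α = 5): (5−2)(5−8)(5−9)(5−4) = 3·(−3)·(−4)·1 = 36 ≡ 10, so v_5 = 10^{−1} = 4 (mod 13).
  v = [8, 11, 4, 12, 4].
Step 2: syndromes of r = [2, 6, 11, 4, 4] (all sums mod 13).
  S_0 = Σ v_i r_i = 8·2 + 11·6 + 4·11 + 12·4 + 4·4 = 190 ≡ 8.
  S_1 = Σ v_i α_i r_i = 8·2·2 + 11·8·6 + 4·9·11 + 12·4·4 + 4·5·4 = 1228 ≡ 6.
  α_i^2 mod 13 = [4, 12, 3, 3, 12].
  S_2 = Σ v_i α_i^2 r_i = 8·4·2 + 11·12·6 + 4·3·11 + 12·3·4 + 4·12·4 = 1324 ≡ 11.
  S = (8, 6, 11) ≠ 0, so r is not a codeword (an error is present).
Step 3: locate the error. For a single error e at position i, S_ℓ = v_i·e·α_i^ℓ, so α_err = S_1/S_0.
  S_0^{−1} = 8^{−1} = 5 (mod 13), so α_err = 6·5 = 30 ≡ 4 = α_4. Error position i = 4.
  Consistency check: S_2/S_1 = 11·11 = 121 ≡ 4 = α_err ✓ (single-error assumption holds).
Step 4: error magnitude e = S_0/v_4 = S_0·∏_{j≠4}(α_4 − α_j) = 8·12 = 96 ≡ 5 (mod 13).
Step 5: correct position 4: c_4 = r_4 − e = 4 − 5 ≡ 12 (mod 13). Hence c = [2, 6, 11, 12, 4].
  Check: interpolating c through the α_i gives m(x) = 5 + 5·x (degree < 2) with m(α_i) = c_i for every i, so c is indeed a codeword.


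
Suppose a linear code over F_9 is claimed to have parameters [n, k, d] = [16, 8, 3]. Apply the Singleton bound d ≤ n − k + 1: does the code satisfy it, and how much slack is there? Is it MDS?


Singleton RHS = n − k + 1 = 9, slack = 6, bound satisfied, not MDS.

Singleton bound: d ≤ n − k + 1.
Here n = 16, k = 8, so n − k + 1 = 9.
Given d = 3, check d ≤ 9: YES.
Slack = (n − k + 1) − d = 6.
The code is NOT MDS (slack = 6 > 0).
Description: the claimed parameters are [16, 8, 3]_9; such a code would be non-MDS.


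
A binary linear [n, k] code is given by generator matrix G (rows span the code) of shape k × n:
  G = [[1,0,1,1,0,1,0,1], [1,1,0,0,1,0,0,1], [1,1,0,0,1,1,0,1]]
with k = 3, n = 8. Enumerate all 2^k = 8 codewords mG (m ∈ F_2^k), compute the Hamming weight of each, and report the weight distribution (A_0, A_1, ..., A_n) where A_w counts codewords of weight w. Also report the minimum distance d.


Weight distribution: A_0 = 1, A_1 = 1, A_4 = 3, A_5 = 3. Minimum distance d = 1.

Enumerate all 2^3 = 8 messages m ∈ F_2^3.
For each, compute codeword c = mG in F_2^8, then tally its weight.
  m = 000 → c = 00000000, weight = 0.
  m = 100 → c = 10110101, weight = 5.
  m = 010 → c = 11001001, weight = 4.
  m = 110 → c = 01111100, weight = 5.
  m = 001 → c = 11001101, weight = 5.
  m = 101 → c = 01111000, weight = 4.
  m = 011 → c = 00000100, weight = 1.
  m = 111 → c = 10110001, weight = 4.
Tally weights:
  weight 0: 1 codewords.
  weight 1: 1 codewords.
  weight 4: 3 codewords.
  weight 5: 3 codewords.
Minimum distance d = smallest w > 0 with A_w > 0 = 1.
Sanity: Σ A_w = 8 = 2^3 = 8 ✓.


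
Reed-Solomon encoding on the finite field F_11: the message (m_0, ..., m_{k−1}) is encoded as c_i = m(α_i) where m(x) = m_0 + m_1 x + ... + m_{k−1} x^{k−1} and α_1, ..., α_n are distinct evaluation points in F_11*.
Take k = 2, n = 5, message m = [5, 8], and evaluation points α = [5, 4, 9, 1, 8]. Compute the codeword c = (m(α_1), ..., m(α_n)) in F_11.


c = [1, 4, 0, 2, 3]

Message polynomial: m(x) = 5 + 8·x (mod 11).
For each evaluation point α_i, compute m(α_i) mod 11:
  α_1 = 5: Horner steps 8 → 1, so m(5) = 1.
  α_2 = 4: Horner steps 8 → 4, so m(4) = 4.
  α_3 = 9: Horner steps 8 → 0, so m(9) = 0.
  α_4 = 1: Horner steps 8 → 2, so m(1) = 2.
  α_5 = 8: Horner steps 8 → 3, so m(8) = 3.
Codeword c = [1, 4, 0, 2, 3] ∈ F_11^5.


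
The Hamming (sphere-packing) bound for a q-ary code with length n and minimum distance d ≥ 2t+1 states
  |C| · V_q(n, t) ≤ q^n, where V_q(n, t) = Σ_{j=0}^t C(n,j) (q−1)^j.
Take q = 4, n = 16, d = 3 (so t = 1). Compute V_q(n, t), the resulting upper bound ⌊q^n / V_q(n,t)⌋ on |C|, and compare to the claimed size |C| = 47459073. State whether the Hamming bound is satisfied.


V_q(n, t) = 49, q^n = 4294967296, Hamming bound = 87652393, |C| = 47459073 ≤ bound (satisfied).

Step 1: Compute V_q(n, t) = Σ_{j=0}^1 C(n, j) (q−1)^j.
  j = 0: C(16,0)·(3)^0 = 1·1 = 1.
  j = 1: C(16,1)·(3)^1 = 16·3 = 48.
  V_q(n, t) = 1 + 48 = 49.
Step 2: q^n = 4^16 = 4294967296.
Step 3: Hamming bound ⌊q^n / V_q(n,t)⌋ = ⌊4294967296/49⌋ = 87652393.
Step 4: Compare |C| = 47459073 to 87652393: satisfied.
The claimed |C| lies below the Hamming bound.


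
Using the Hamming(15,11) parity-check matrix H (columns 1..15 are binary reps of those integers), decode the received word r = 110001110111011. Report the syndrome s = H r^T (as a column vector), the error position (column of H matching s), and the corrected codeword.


s = (0, 1, 1, 0)^T, error position = 6, corrected codeword c = 110000110111011

Compute s = H r^T mod 2 one row at a time:
  s_1 = 1 + 0 + 1 + 1 + 1 + 0 + 1 + 1 = 6 ≡ 0 (mod 2).
  s_2 = 0 + 0 + 1 + 1 + 1 + 0 + 1 + 1 = 5 ≡ 1 (mod 2).
  s_3 = 1 + 0 + 1 + 1 + 1 + 1 + 1 + 1 = 7 ≡ 1 (mod 2).
  s_4 = 1 + 0 + 0 + 1 + 0 + 1 + 0 + 1 = 4 ≡ 0 (mod 2).
s = (0, 1, 1, 0)^T — this equals column 6 of H (binary 0110), so error is at position 6.
Correct: flip bit 6 of r = 110001110111011 to get c = 110000110111011.


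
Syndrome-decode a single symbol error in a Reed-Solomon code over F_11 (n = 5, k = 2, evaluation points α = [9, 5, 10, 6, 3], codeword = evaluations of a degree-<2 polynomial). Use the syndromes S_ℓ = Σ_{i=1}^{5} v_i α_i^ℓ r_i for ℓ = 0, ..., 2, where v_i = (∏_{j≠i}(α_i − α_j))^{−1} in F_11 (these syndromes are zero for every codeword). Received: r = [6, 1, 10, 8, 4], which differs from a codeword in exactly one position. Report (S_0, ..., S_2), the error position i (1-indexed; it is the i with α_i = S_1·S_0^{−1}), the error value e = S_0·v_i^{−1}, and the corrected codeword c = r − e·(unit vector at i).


S = (1, 6, 3), error at position 4, error magnitude e = 3, c = [6, 1, 10, 5, 4].

Step 1: column multipliers v_i = (∏_{j≠i}(α_i − α_j))^{−1} mod 11.
  i = 1 (α = 9): (9−5)(9−10)(9−6)(9−3) = 4·(−1)·3·6 = −72 ≡ 5, so v_1 = 5^{−1} = 9 (mod 11).
  i = 2 (α = 5): (5−9)(5−10)(5−6)(5−3) = (−4)·(−5)·(−1)·2 = −40 ≡ 4, so v_2 = 4^{−1} = 3 (mod 11).
  i = 3 (α = 10): (10−9)(10−5)(10−6)(10−3) = 1·5·4·7 = 140 ≡ 8, so v_3 = 8^{−1} = 7 (mod 11).
  i = 4 (α = 6): (6−9)(6−5)(6−10)(6−3) = (−3)·1·(−4)·3 = 36 ≡ 3, so v_4 = 3^{−1} = 4 (mod 11).
  i = 5 (α = 3): (3−9)(3−5)(3−10)(3−6) = (−6)·(−2)·(−7)·(−3) = 252 ≡ 10, so v_5 = 10^{−1} = 10 (mod 11).
  v = [9, 3, 7, 4, 10].
Step 2: syndromes of r = [6, 1, 10, 8, 4] (all sums mod 11).
  S_0 = Σ v_i r_i = 9·6 + 3·1 + 7·10 + 4·8 + 10·4 = 199 ≡ 1.
  S_1 = Σ v_i α_i r_i = 9·9·6 + 3·5·1 + 7·10·10 + 4·6·8 + 10·3·4 = 1513 ≡ 6.
  α_i^2 mod 11 = [4, 3, 1, 3, 9].
  S_2 = Σ v_i α_i^2 r_i = 9·4·6 + 3·3·1 + 7·1·10 + 4·3·8 + 10·9·4 = 751 ≡ 3.
  S = (1, 6, 3) ≠ 0, so r is not a codeword (an error is present).
Step 3: locate the error. For a single error e at position i, S_ℓ = v_i·e·α_i^ℓ, so α_err = S_1/S_0.
  S_0^{−1} = 1^{−1} = 1 (mod 11), so α_err = 6·1 = 6 ≡ 6 = α_4. Error position i = 4.
  Consistency check: S_2/S_1 = 3·2 = 6 ≡ 6 = α_err ✓ (single-error assumption holds).
Step 4: error magnitude e = S_0/v_4 = S_0·∏_{j≠4}(α_4 − α_j) = 1·3 = 3 ≡ 3 (mod 11).
Step 5: correct position 4: c_4 = r_4 − e = 8 − 3 ≡ 5 (mod 11). Hence c = [6, 1, 10, 5, 4].
  Check: interpolating c through the α_i gives m(x) = 3 + 4·x (degree < 2) with m(α_i) = c_i for every i, so c is indeed a codeword.


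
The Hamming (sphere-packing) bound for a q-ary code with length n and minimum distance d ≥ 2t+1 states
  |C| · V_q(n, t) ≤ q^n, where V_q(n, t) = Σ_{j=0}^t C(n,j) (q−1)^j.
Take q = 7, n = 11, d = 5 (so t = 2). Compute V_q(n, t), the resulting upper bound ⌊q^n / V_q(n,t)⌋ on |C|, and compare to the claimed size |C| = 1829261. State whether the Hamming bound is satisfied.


V_q(n, t) = 2047, q^n = 1977326743, Hamming bound = 965963, |C| = 1829261 > bound (violated).

Step 1: Compute V_q(n, t) = Σ_{j=0}^2 C(n, j) (q−1)^j.
  j = 0: C(11,0)·(6)^0 = 1·1 = 1.
  j = 1: C(11,1)·(6)^1 = 11·6 = 66.
  j = 2: C(11,2)·(6)^2 = 55·36 = 1980.
  V_q(n, t) = 1 + 66 + 1980 = 2047.
Step 2: q^n = 7^11 = 1977326743.
Step 3: Hamming bound ⌊q^n / V_q(n,t)⌋ = ⌊1977326743/2047⌋ = 965963.
Step 4: Compare |C| = 1829261 to 965963: violated.
The claimed |C| lies above the Hamming bound, so no 7-ary code of length 11 with d ≥ 5 can have 1829261 codewords.


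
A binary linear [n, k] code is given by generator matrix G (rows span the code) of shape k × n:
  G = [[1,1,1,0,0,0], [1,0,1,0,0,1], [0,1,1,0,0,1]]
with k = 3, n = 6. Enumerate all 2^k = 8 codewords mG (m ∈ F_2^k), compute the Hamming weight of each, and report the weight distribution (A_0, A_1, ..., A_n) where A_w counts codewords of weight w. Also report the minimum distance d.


Weight distribution: A_0 = 1, A_1 = 1, A_2 = 3, A_3 = 3. Minimum distance d = 1.

Enumerate all 2^3 = 8 messages m ∈ F_2^3.
For each, compute codeword c = mG in F_2^6, then tally its weight.
  m = 000 → c = 000000, weight = 0.
  m = 100 → c = 111000, weight = 3.
  m = 010 → c = 101001, weight = 3.
  m = 110 → c = 010001, weight = 2.
  m = 001 → c = 011001, weight = 3.
  m = 101 → c = 100001, weight = 2.
  m = 011 → c = 110000, weight = 2.
  m = 111 → c = 001000, weight = 1.
Tally weights:
  weight 0: 1 codewords.
  weight 1: 1 codewords.
  weight 2: 3 codewords.
  weight 3: 3 codewords.
Minimum distance d = smallest w > 0 with A_w > 0 = 1.
Sanity: Σ A_w = 8 = 2^3 = 8 ✓.


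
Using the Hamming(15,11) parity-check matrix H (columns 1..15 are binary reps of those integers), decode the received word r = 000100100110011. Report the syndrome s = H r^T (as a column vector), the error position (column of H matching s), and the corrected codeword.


s = (0, 0, 1, 1)^T, error position = 3, corrected codeword c = 001100100110011

Compute s = H r^T mod 2 one row at a time:
  s_1 = 0 + 0 + 1 + 1 + 0 + 0 + 1 + 1 = 4 ≡ 0 (mod 2).
  s_2 = 1 + 0 + 0 + 1 + 0 + 0 + 1 + 1 = 4 ≡ 0 (mod 2).
  s_3 = 0 + 0 + 0 + 1 + 1 + 1 + 1 + 1 = 5 ≡ 1 (mod 2).
  s_4 = 0 + 0 + 0 + 1 + 0 + 1 + 0 + 1 = 3 ≡ 1 (mod 2).
s = (0, 0, 1, 1)^T — this equals column 3 of H (binary 0011), so error is at position 3.
Correct: flip bit 3 of r = 000100100110011 to get c = 001100100110011.


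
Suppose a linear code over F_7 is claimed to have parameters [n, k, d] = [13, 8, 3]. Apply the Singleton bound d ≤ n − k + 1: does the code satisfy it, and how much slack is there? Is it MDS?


Singleton RHS = n − k + 1 = 6, slack = 3, bound satisfied, not MDS.

Singleton bound: d ≤ n − k + 1.
Here n = 13, k = 8, so n − k + 1 = 6.
Given d = 3, check d ≤ 6: YES.
Slack = (n − k + 1) − d = 3.
The code is NOT MDS (slack = 3 > 0).
Description: the claimed parameters are [13, 8, 3]_7; such a code would be non-MDS.


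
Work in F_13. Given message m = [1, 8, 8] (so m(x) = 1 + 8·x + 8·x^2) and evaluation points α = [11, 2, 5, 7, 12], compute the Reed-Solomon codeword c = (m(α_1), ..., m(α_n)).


c = [4, 10, 7, 7, 1]

Message polynomial: m(x) = 1 + 8·x + 8·x^2 (mod 13).
For each evaluation point α_i, compute m(α_i) mod 13:
  α_1 = 11: Horner steps 8 → 5 → 4, so m(11) = 4.
  α_2 = 2: Horner steps 8 → 11 → 10, so m(2) = 10.
  α_3 = 5: Horner steps 8 → 9 → 7, so m(5) = 7.
  α_4 = 7: Horner steps 8 → 12 → 7, so m(7) = 7.
  α_5 = 12: Horner steps 8 → 0 → 1, so m(12) = 1.
Codeword c = [4, 10, 7, 7, 1] ∈ F_13^5.


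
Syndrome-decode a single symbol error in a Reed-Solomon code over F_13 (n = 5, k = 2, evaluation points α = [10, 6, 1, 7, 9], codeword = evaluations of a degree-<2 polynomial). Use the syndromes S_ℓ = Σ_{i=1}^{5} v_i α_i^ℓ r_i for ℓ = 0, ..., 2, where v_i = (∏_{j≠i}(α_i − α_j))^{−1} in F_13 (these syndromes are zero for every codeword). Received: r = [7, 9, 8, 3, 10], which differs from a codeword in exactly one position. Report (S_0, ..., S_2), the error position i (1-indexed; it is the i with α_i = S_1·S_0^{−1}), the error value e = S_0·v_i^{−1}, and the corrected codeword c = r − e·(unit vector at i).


S = (11, 1, 6), error at position 2, error magnitude e = 3, c = [7, 6, 8, 3, 10].

Step 1: column multipliers v_i = (∏_{j≠i}(α_i − α_j))^{−1} mod 13.
  i = 1 (α = 10): (10−6)(10−1)(10−7)(10−9) = 4·9·3·1 = 108 ≡ 4, so v_1 = 4^{−1} = 10 (mod 13).
  i = 2 (α = 6): (6−10)(6−1)(6−7)(6−9) = (−4)·5·(−1)·(−3) = −60 ≡ 5, so v_2 = 5^{−1} = 8 (mod 13).
  i = 3 (α = 1): (1−10)(1−6)(1−7)(1−9) = (−9)·(−5)·(−6)·(−8) = 2160 ≡ 2, so v_3 = 2^{−1} = 7 (mod 13).
  i = 4 (α = 7): (7−10)(7−6)(7−1)(7−9) = (−3)·1·6·(−2) = 36 ≡ 10, so v_4 = 10^{−1} = 4 (mod 13).
  i = 5 (α = 9): (9−10)(9−6)(9−1)(9−7) = (−1)·3·8·2 = −48 ≡ 4, so v_5 = 4^{−1} = 10 (mod 13).
  v = [10, 8, 7, 4, 10].
Step 2: syndromes of r = [7, 9, 8, 3, 10] (all sums mod 13).
  S_0 = Σ v_i r_i = 10·7 + 8·9 + 7·8 + 4·3 + 10·10 = 310 ≡ 11.
  S_1 = Σ v_i α_i r_i = 10·10·7 + 8·6·9 + 7·1·8 + 4·7·3 + 10·9·10 = 2172 ≡ 1.
  α_i^2 mod 13 = [9, 10, 1, 10, 3].
  S_2 = Σ v_i α_i^2 r_i = 10·9·7 + 8·10·9 + 7·1·8 + 4·10·3 + 10·3·10 = 1826 ≡ 6.
  S = (11, 1, 6) ≠ 0, so r is not a codeword (an error is present).
Step 3: locate the error. For a single error e at position i, S_ℓ = v_i·e·α_i^ℓ, so α_err = S_1/S_0.
  S_0^{−1} = 11^{−1} = 6 (mod 13), so α_err = 1·6 = 6 ≡ 6 = α_2. Error position i = 2.
  Consistency check: S_2/S_1 = 6·1 = 6 ≡ 6 = α_err ✓ (single-error assumption holds).
Step 4: error magnitude e = S_0/v_2 = S_0·∏_{j≠2}(α_2 − α_j) = 11·5 = 55 ≡ 3 (mod 13).
Step 5: correct position 2: c_2 = r_2 − e = 9 − 3 ≡ 6 (mod 13). Hence c = [7, 6, 8, 3, 10].
  Check: interpolating c through the α_i gives m(x) = 11 + 10·x (degree < 2) with m(α_i) = c_i for every i, so c is indeed a codeword.


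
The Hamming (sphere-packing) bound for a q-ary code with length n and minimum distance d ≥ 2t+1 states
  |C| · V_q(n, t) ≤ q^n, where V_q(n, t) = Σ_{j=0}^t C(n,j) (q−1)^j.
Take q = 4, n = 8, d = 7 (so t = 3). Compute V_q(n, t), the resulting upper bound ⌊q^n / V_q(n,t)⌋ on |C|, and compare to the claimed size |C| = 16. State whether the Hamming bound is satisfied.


V_q(n, t) = 1789, q^n = 65536, Hamming bound = 36, |C| = 16 ≤ bound (satisfied).

Step 1: Compute V_q(n, t) = Σ_{j=0}^3 C(n, j) (q−1)^j.
  j = 0: C(8,0)·(3)^0 = 1·1 = 1.
  j = 1: C(8,1)·(3)^1 = 8·3 = 24.
  j = 2: C(8,2)·(3)^2 = 28·9 = 252.
  j = 3: C(8,3)·(3)^3 = 56·27 = 1512.
  V_q(n, t) = 1 + 24 + 252 + 1512 = 1789.
Step 2: q^n = 4^8 = 65536.
Step 3: Hamming bound ⌊q^n / V_q(n,t)⌋ = ⌊65536/1789⌋ = 36.
Step 4: Compare |C| = 16 to 36: satisfied.
The claimed |C| lies below the Hamming bound.


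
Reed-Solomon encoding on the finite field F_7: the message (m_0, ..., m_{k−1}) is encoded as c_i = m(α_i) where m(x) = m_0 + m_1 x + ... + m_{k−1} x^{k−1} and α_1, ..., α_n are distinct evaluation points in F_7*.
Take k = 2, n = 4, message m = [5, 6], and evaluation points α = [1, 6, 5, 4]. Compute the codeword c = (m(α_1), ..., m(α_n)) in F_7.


c = [4, 6, 0, 1]

Message polynomial: m(x) = 5 + 6·x (mod 7).
For each evaluation point α_i, compute m(α_i) mod 7:
  α_1 = 1: Horner steps 6 → 4, so m(1) = 4.
  α_2 = 6: Horner steps 6 → 6, so m(6) = 6.
  α_3 = 5: Horner steps 6 → 0, so m(5) = 0.
  α_4 = 4: Horner steps 6 → 1, so m(4) = 1.
Codeword c = [4, 6, 0, 1] ∈ F_7^4.


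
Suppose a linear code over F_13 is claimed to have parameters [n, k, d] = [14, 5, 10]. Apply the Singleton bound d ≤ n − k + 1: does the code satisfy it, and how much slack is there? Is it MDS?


Singleton RHS = n − k + 1 = 10, slack = 0, bound satisfied, MDS.

Singleton bound: d ≤ n − k + 1.
Here n = 14, k = 5, so n − k + 1 = 10.
Given d = 10, check d ≤ 10: YES.
Slack = (n − k + 1) − d = 0.
The code is MDS (slack = 0).
Description: the claimed parameters are [14, 5, 10]_13; such a code would be MDS (meets Singleton bound).


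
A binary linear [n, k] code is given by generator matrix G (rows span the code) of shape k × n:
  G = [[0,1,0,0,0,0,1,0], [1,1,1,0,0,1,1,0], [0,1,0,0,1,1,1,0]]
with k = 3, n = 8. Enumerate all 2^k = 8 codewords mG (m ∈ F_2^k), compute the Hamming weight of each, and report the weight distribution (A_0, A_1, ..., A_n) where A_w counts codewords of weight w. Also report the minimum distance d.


Weight distribution: A_0 = 1, A_2 = 2, A_3 = 2, A_4 = 1, A_5 = 2. Minimum distance d = 2.

Enumerate all 2^3 = 8 messages m ∈ F_2^3.
For each, compute codeword c = mG in F_2^8, then tally its weight.
  m = 000 → c = 00000000, weight = 0.
  m = 100 → c = 01000010, weight = 2.
  m = 010 → c = 11100110, weight = 5.
  m = 110 → c = 10100100, weight = 3.
  m = 001 → c = 01001110, weight = 4.
  m = 101 → c = 00001100, weight = 2.
  m = 011 → c = 10101000, weight = 3.
  m = 111 → c = 11101010, weight = 5.
Tally weights:
  weight 0: 1 codewords.
  weight 2: 2 codewords.
  weight 3: 2 codewords.
  weight 4: 1 codewords.
  weight 5: 2 codewords.
Minimum distance d = smallest w > 0 with A_w > 0 = 2.
Sanity: Σ A_w = 8 = 2^3 = 8 ✓.


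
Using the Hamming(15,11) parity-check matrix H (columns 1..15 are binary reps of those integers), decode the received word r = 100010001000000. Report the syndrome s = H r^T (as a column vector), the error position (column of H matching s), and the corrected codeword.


s = (1, 1, 0, 1)^T, error position = 13, corrected codeword c = 100010001000100

Compute s = H r^T mod 2 one row at a time:
  s_1 = 0 + 1 + 0 + 0 + 0 + 0 + 0 + 0 = 1 ≡ 1 (mod 2).
  s_2 = 0 + 1 + 0 + 0 + 0 + 0 + 0 + 0 = 1 ≡ 1 (mod 2).
  s_3 = 0 + 0 + 0 + 0 + 0 + 0 + 0 + 0 = 0 ≡ 0 (mod 2).
  s_4 = 1 + 0 + 1 + 0 + 1 + 0 + 0 + 0 = 3 ≡ 1 (mod 2).
s = (1, 1, 0, 1)^T — this equals column 13 of H (binary 1101), so error is at position 13.
Correct: flip bit 13 of r = 100010001000000 to get c = 100010001000100.


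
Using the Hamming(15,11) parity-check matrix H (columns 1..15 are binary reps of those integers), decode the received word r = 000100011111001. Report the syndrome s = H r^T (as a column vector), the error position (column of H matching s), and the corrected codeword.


s = (0, 1, 1, 1)^T, error position = 7, corrected codeword c = 000100111111001

Compute s = H r^T mod 2 one row at a time:
  s_1 = 1 + 1 + 1 + 1 + 1 + 0 + 0 + 1 = 6 ≡ 0 (mod 2).
  s_2 = 1 + 0 + 0 + 0 + 1 + 0 + 0 + 1 = 3 ≡ 1 (mod 2).
  s_3 = 0 + 0 + 0 + 0 + 1 + 1 + 0 + 1 = 3 ≡ 1 (mod 2).
  s_4 = 0 + 0 + 0 + 0 + 1 + 1 + 0 + 1 = 3 ≡ 1 (mod 2).
s = (0, 1, 1, 1)^T — this equals column 7 of H (binary 0111), so error is at position 7.
Correct: flip bit 7 of r = 000100011111001 to get c = 000100111111001.


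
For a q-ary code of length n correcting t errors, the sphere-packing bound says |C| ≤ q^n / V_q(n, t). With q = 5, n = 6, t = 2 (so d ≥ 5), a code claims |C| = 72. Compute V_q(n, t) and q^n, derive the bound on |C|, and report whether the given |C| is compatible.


V_q(n, t) = 265, q^n = 15625, Hamming bound = 58, |C| = 72 > bound (violated).

Step 1: Compute V_q(n, t) = Σ_{j=0}^2 C(n, j) (q−1)^j.
  j = 0: C(6,0)·(4)^0 = 1·1 = 1.
  j = 1: C(6,1)·(4)^1 = 6·4 = 24.
  j = 2: C(6,2)·(4)^2 = 15·16 = 240.
  V_q(n, t) = 1 + 24 + 240 = 265.
Step 2: q^n = 5^6 = 15625.
Step 3: Hamming bound ⌊q^n / V_q(n,t)⌋ = ⌊15625/265⌋ = 58.
Step 4: Compare |C| = 72 to 58: violated.
The claimed |C| lies above the Hamming bound, so no 5-ary code of length 6 with d ≥ 5 can have 72 codewords.


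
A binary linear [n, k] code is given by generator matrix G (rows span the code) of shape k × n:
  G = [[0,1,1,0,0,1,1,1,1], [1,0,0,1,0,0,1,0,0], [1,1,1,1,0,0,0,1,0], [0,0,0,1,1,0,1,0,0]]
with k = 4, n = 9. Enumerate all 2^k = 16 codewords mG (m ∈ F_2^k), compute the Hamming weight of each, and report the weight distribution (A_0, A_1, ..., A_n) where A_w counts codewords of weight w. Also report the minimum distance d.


Weight distribution: A_0 = 1, A_2 = 2, A_3 = 2, A_4 = 2, A_5 = 4, A_6 = 2, A_7 = 2, A_8 = 1. Minimum distance d = 2.

Enumerate all 2^4 = 16 messages m ∈ F_2^4.
For each, compute codeword c = mG in F_2^9, then tally its weight.
  m = 0000 → c = 000000000, weight = 0.
  m = 1000 → c = 011001111, weight = 6.
  m = 0100 → c = 100100100, weight = 3.
  m = 1100 → c = 111101011, weight = 7.
  m = 0010 → c = 111100010, weight = 5.
  m = 1010 → c = 100101101, weight = 5.
  m = 0110 → c = 011000110, weight = 4.
  m = 1110 → c = 000001001, weight = 2.
  m = 0001 → c = 000110100, weight = 3.
  m = 1001 → c = 011111011, weight = 7.
  m = 0101 → c = 100010000, weight = 2.
  m = 1101 → c = 111011111, weight = 8.
  m = 0011 → c = 111010110, weight = 6.
  m = 1011 → c = 100011001, weight = 4.
  m = 0111 → c = 011110010, weight = 5.
  m = 1111 → c = 000111101, weight = 5.
Tally weights:
  weight 0: 1 codewords.
  weight 2: 2 codewords.
  weight 3: 2 codewords.
  weight 4: 2 codewords.
  weight 5: 4 codewords.
  weight 6: 2 codewords.
  weight 7: 2 codewords.
  weight 8: 1 codewords.
Minimum distance d = smallest w > 0 with A_w > 0 = 2.
Sanity: Σ A_w = 16 = 2^4 = 16 ✓.


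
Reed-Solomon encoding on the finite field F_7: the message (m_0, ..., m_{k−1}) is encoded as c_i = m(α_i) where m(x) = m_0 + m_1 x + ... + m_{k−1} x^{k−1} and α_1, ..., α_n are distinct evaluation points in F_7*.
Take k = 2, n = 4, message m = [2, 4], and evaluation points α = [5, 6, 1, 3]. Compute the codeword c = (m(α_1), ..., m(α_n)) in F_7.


c = [1, 5, 6, 0]

Message polynomial: m(x) = 2 + 4·x (mod 7).
For each evaluation point α_i, compute m(α_i) mod 7:
  α_1 = 5: Horner steps 4 → 1, so m(5) = 1.
  α_2 = 6: Horner steps 4 → 5, so m(6) = 5.
  α_3 = 1: Horner steps 4 → 6, so m(1) = 6.
  α_4 = 3: Horner steps 4 → 0, so m(3) = 0.
Codeword c = [1, 5, 6, 0] ∈ F_7^4.


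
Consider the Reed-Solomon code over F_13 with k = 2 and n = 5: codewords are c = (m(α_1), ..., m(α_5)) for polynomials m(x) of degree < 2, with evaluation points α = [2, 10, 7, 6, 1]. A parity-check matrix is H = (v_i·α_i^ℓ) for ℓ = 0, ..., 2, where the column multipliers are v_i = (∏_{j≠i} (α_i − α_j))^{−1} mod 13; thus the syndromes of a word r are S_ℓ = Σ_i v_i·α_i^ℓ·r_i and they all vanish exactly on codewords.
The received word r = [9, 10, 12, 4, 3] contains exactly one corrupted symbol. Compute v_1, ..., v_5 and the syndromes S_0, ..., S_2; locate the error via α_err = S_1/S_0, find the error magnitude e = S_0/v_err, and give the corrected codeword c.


S = (7, 1, 2), error at position 1, error magnitude e = 11, c = [11, 10, 12, 4, 3].

Step 1: column multipliers v_i = (∏_{j≠i}(α_i − α_j))^{−1} mod 13.
  i = 1 (α = 2): (2−10)(2−7)(2−6)(2−1) = (−8)·(−5)·(−4)·1 = −160 ≡ 9, so v_1 = 9^{−1} = 3 (mod 13).
  i = 2 (α = 10): (10−2)(10−7)(10−6)(10−1) = 8·3·4·9 = 864 ≡ 6, so v_2 = 6^{−1} = 11 (mod 13).
  i = 3 (α = 7): (7−2)(7−10)(7−6)(7−1) = 5·(−3)·1·6 = −90 ≡ 1, so v_3 = 1^{−1} = 1 (mod 13).
  i = 4 (α = 6): (6−2)(6−10)(6−7)(6−1) = 4·(−4)·(−1)·5 = 80 ≡ 2, so v_4 = 2^{−1} = 7 (mod 13).
  i = 5 (α = 1): (1−2)(1−10)(1−7)(1−6) = (−1)·(−9)·(−6)·(−5) = 270 ≡ 10, so v_5 = 10^{−1} = 4 (mod 13).
  v = [3, 11, 1, 7, 4].
Step 2: syndromes of r = [9, 10, 12, 4, 3] (all sums mod 13).
  S_0 = Σ v_i r_i = 3·9 + 11·10 + 1·12 + 7·4 + 4·3 = 189 ≡ 7.
  S_1 = Σ v_i α_i r_i = 3·2·9 + 11·10·10 + 1·7·12 + 7·6·4 + 4·1·3 = 1418 ≡ 1.
  α_i^2 mod 13 = [4, 9, 10, 10, 1].
  S_2 = Σ v_i α_i^2 r_i = 3·4·9 + 11·9·10 + 1·10·12 + 7·10·4 + 4·1·3 = 1510 ≡ 2.
  S = (7, 1, 2) ≠ 0, so r is not a codeword (an error is present).
Step 3: locate the error. For a single error e at position i, S_ℓ = v_i·e·α_i^ℓ, so α_err = S_1/S_0.
  S_0^{−1} = 7^{−1} = 2 (mod 13), so α_err = 1·2 = 2 ≡ 2 = α_1. Error position i = 1.
  Consistency check: S_2/S_1 = 2·1 = 2 ≡ 2 = α_err ✓ (single-error assumption holds).
Step 4: error magnitude e = S_0/v_1 = S_0·∏_{j≠1}(α_1 − α_j) = 7·9 = 63 ≡ 11 (mod 13).
Step 5: correct position 1: c_1 = r_1 − e = 9 − 11 ≡ 11 (mod 13). Hence c = [11, 10, 12, 4, 3].
  Check: interpolating c through the α_i gives m(x) = 8 + 8·x (degree < 2) with m(α_i) = c_i for every i, so c is indeed a codeword.


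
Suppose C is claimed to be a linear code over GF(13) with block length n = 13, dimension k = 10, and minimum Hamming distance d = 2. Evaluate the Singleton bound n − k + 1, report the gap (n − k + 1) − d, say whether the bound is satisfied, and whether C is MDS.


Singleton RHS = n − k + 1 = 4, slack = 2, bound satisfied, not MDS.

Singleton bound: d ≤ n − k + 1.
Here n = 13, k = 10, so n − k + 1 = 4.
Given d = 2, check d ≤ 4: YES.
Slack = (n − k + 1) − d = 2.
The code is NOT MDS (slack = 2 > 0).
Description: the claimed parameters are [13, 10, 2]_13; such a code would be non-MDS.


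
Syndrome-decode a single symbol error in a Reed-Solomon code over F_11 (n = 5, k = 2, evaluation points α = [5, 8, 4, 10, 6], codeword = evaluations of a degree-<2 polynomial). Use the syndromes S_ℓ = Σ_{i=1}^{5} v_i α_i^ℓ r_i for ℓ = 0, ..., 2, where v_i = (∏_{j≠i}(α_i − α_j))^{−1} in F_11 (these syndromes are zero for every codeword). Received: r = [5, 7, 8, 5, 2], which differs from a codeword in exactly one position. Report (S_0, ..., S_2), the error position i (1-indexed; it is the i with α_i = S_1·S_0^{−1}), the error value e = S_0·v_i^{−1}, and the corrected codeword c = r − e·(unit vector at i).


S = (9, 2, 9), error at position 4, error magnitude e = 4, c = [5, 7, 8, 1, 2].

Step 1: column multipliers v_i = (∏_{j≠i}(α_i − α_j))^{−1} mod 11.
  i = 1 (α = 5): (5−8)(5−4)(5−10)(5−6) = (−3)·1·(−5)·(−1) = −15 ≡ 7, so v_1 = 7^{−1} = 8 (mod 11).
  i = 2 (α = 8): (8−5)(8−4)(8−10)(8−6) = 3·4·(−2)·2 = −48 ≡ 7, so v_2 = 7^{−1} = 8 (mod 11).
  i = 3 (α = 4): (4−5)(4−8)(4−10)(4−6) = (−1)·(−4)·(−6)·(−2) = 48 ≡ 4, so v_3 = 4^{−1} = 3 (mod 11).
  i = 4 (α = 10): (10−5)(10−8)(10−4)(10−6) = 5·2·6·4 = 240 ≡ 9, so v_4 = 9^{−1} = 5 (mod 11).
  i = 5 (α = 6): (6−5)(6−8)(6−4)(6−10) = 1·(−2)·2·(−4) = 16 ≡ 5, so v_5 = 5^{−1} = 9 (mod 11).
  v = [8, 8, 3, 5, 9].
Step 2: syndromes of r = [5, 7, 8, 5, 2] (all sums mod 11).
  S_0 = Σ v_i r_i = 8·5 + 8·7 + 3·8 + 5·5 + 9·2 = 163 ≡ 9.
  S_1 = Σ v_i α_i r_i = 8·5·5 + 8·8·7 + 3·4·8 + 5·10·5 + 9·6·2 = 1102 ≡ 2.
  α_i^2 mod 11 = [3, 9, 5, 1, 3].
  S_2 = Σ v_i α_i^2 r_i = 8·3·5 + 8·9·7 + 3·5·8 + 5·1·5 + 9·3·2 = 823 ≡ 9.
  S = (9, 2, 9) ≠ 0, so r is not a codeword (an error is present).
Step 3: locate the error. For a single error e at position i, S_ℓ = v_i·e·α_i^ℓ, so α_err = S_1/S_0.
  S_0^{−1} = 9^{−1} = 5 (mod 11), so α_err = 2·5 = 10 ≡ 10 = α_4. Error position i = 4.
  Consistency check: S_2/S_1 = 9·6 = 54 ≡ 10 = α_err ✓ (single-error assumption holds).
Step 4: error magnitude e = S_0/v_4 = S_0·∏_{j≠4}(α_4 − α_j) = 9·9 = 81 ≡ 4 (mod 11).
Step 5: correct position 4: c_4 = r_4 − e = 5 − 4 ≡ 1 (mod 11). Hence c = [5, 7, 8, 1, 2].
  Check: interpolating c through the α_i gives m(x) = 9 + 8·x (degree < 2) with m(α_i) = c_i for every i, so c is indeed a codeword.


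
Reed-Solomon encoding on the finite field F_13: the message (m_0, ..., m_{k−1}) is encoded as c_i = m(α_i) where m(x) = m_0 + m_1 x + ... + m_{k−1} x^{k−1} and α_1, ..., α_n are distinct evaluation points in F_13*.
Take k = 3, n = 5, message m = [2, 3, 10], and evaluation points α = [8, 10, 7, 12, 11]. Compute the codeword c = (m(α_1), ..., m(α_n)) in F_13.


c = [3, 5, 6, 9, 10]

Message polynomial: m(x) = 2 + 3·x + 10·x^2 (mod 13).
For each evaluation point α_i, compute m(α_i) mod 13:
  α_1 = 8: Horner steps 10 → 5 → 3, so m(8) = 3.
  α_2 = 10: Horner steps 10 → 12 → 5, so m(10) = 5.
  α_3 = 7: Horner steps 10 → 8 → 6, so m(7) = 6.
  α_4 = 12: Horner steps 10 → 6 → 9, so m(12) = 9.
  α_5 = 11: Horner steps 10 → 9 → 10, so m(11) = 10.
Codeword c = [3, 5, 6, 9, 10] ∈ F_13^5.


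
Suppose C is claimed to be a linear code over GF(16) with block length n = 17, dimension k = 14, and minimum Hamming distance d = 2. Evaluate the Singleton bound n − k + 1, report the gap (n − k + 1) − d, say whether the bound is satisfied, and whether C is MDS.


Singleton RHS = n − k + 1 = 4, slack = 2, bound satisfied, not MDS.

Singleton bound: d ≤ n − k + 1.
Here n = 17, k = 14, so n − k + 1 = 4.
Given d = 2, check d ≤ 4: YES.
Slack = (n − k + 1) − d = 2.
The code is NOT MDS (slack = 2 > 0).
Description: the claimed parameters are [17, 14, 2]_16; such a code would be non-MDS.


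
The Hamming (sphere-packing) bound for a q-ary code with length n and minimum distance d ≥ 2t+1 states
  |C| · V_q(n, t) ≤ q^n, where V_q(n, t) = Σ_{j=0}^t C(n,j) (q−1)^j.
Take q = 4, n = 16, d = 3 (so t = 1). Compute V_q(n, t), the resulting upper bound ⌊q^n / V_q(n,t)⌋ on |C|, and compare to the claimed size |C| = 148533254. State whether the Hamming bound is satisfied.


V_q(n, t) = 49, q^n = 4294967296, Hamming bound = 87652393, |C| = 148533254 > bound (violated).

Step 1: Compute V_q(n, t) = Σ_{j=0}^1 C(n, j) (q−1)^j.
  j = 0: C(16,0)·(3)^0 = 1·1 = 1.
  j = 1: C(16,1)·(3)^1 = 16·3 = 48.
  V_q(n, t) = 1 + 48 = 49.
Step 2: q^n = 4^16 = 4294967296.
Step 3: Hamming bound ⌊q^n / V_q(n,t)⌋ = ⌊4294967296/49⌋ = 87652393.
Step 4: Compare |C| = 148533254 to 87652393: violated.
The claimed |C| lies above the Hamming bound, so no 4-ary code of length 16 with d ≥ 3 can have 148533254 codewords.


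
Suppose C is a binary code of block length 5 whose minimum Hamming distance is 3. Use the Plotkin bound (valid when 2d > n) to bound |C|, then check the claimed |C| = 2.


Plotkin bound M ≤ 6; given |C| = 2 ≤ bound (satisfied).

Check applicability: 2d = 6, n = 5.
2d − n = 1 > 0, so Plotkin applies.
Compute d/(2d−n) = 3/1 ≈ 3.0000.
⌊d/(2d−n)⌋ = 3.
Plotkin bound: M ≤ 2·3 = 6.
Given |C| = 2, check: satisfied.
This |C| is below the Plotkin bound.


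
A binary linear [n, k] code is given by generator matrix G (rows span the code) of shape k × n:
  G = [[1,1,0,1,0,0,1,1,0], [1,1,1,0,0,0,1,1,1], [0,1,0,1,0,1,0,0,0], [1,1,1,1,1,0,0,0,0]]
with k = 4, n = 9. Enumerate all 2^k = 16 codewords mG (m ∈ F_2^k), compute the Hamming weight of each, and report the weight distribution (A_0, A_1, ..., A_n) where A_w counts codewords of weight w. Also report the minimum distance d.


Weight distribution: A_0 = 1, A_3 = 2, A_4 = 5, A_5 = 4, A_6 = 2, A_7 = 2. Minimum distance d = 3.

Enumerate all 2^4 = 16 messages m ∈ F_2^4.
For each, compute codeword c = mG in F_2^9, then tally its weight.
  m = 0000 → c = 000000000, weight = 0.
  m = 1000 → c = 110100110, weight = 5.
  m = 0100 → c = 111000111, weight = 6.
  m = 1100 → c = 001100001, weight = 3.
  m = 0010 → c = 010101000, weight = 3.
  m = 1010 → c = 100001110, weight = 4.
  m = 0110 → c = 101101111, weight = 7.
  m = 1110 → c = 011001001, weight = 4.
  m = 0001 → c = 111110000, weight = 5.
  m = 1001 → c = 001010110, weight = 4.
  m = 0101 → c = 000110111, weight = 5.
  m = 1101 → c = 110010001, weight = 4.
  m = 0011 → c = 101011000, weight = 4.
  m = 1011 → c = 011111110, weight = 7.
  m = 0111 → c = 010011111, weight = 6.
  m = 1111 → c = 100111001, weight = 5.
Tally weights:
  weight 0: 1 codewords.
  weight 3: 2 codewords.
  weight 4: 5 codewords.
  weight 5: 4 codewords.
  weight 6: 2 codewords.
  weight 7: 2 codewords.
Minimum distance d = smallest w > 0 with A_w > 0 = 3.
Sanity: Σ A_w = 16 = 2^4 = 16 ✓.


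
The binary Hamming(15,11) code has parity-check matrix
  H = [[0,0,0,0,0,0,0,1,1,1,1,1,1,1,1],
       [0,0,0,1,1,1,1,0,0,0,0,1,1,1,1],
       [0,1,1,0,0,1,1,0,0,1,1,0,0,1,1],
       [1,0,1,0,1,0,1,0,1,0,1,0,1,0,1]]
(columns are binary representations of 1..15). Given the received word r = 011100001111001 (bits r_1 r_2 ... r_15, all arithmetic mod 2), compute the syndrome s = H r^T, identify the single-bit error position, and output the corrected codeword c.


s = (1, 1, 1, 0)^T, error position = 14, corrected codeword c = 011100001111011

Compute s = H r^T mod 2 one row at a time:
  s_1 = 0 + 1 + 1 + 1 + 1 + 0 + 0 + 1 = 5 ≡ 1 (mod 2).
  s_2 = 1 + 0 + 0 + 0 + 1 + 0 + 0 + 1 = 3 ≡ 1 (mod 2).
  s_3 = 1 + 1 + 0 + 0 + 1 + 1 + 0 + 1 = 5 ≡ 1 (mod 2).
  s_4 = 0 + 1 + 0 + 0 + 1 + 1 + 0 + 1 = 4 ≡ 0 (mod 2).
s = (1, 1, 1, 0)^T — this equals column 14 of H (binary 1110), so error is at position 14.
Correct: flip bit 14 of r = 011100001111001 to get c = 011100001111011.
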